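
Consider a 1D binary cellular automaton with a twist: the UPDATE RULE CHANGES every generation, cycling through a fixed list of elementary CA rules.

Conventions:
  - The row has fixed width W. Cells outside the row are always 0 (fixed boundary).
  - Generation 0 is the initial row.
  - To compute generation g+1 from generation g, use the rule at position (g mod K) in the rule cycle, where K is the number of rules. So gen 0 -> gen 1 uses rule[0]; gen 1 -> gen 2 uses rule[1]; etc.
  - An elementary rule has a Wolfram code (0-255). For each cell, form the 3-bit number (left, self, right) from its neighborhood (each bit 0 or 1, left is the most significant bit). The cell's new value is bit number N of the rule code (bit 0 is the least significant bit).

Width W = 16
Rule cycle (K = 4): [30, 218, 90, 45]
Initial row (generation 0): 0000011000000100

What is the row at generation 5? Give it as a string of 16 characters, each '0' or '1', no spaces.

Gen 0: 0000011000000100
Gen 1 (rule 30): 0000110100001110
Gen 2 (rule 218): 0001110010011111
Gen 3 (rule 90): 0011011101110001
Gen 4 (rule 45): 1010110011000101
Gen 5 (rule 30): 1010101110101101

Answer: 1010101110101101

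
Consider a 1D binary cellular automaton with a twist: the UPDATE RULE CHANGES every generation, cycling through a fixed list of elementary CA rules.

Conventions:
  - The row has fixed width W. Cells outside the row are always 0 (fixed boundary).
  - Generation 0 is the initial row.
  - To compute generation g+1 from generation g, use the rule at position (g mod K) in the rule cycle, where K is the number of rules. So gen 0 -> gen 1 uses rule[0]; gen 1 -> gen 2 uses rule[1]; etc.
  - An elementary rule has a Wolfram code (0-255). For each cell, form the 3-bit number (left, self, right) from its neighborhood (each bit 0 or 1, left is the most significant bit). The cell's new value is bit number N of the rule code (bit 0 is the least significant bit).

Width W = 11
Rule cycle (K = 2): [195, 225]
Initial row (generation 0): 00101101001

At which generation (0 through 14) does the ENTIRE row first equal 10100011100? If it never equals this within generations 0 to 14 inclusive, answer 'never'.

Answer: 7

Derivation:
Gen 0: 00101101001
Gen 1 (rule 195): 11000100010
Gen 2 (rule 225): 01010001000
Gen 3 (rule 195): 10000110011
Gen 4 (rule 225): 00110010001
Gen 5 (rule 195): 11010100110
Gen 6 (rule 225): 01101000010
Gen 7 (rule 195): 10100011100
Gen 8 (rule 225): 01001001101
Gen 9 (rule 195): 10010010100
Gen 10 (rule 225): 00000001001
Gen 11 (rule 195): 11111110010
Gen 12 (rule 225): 01111110000
Gen 13 (rule 195): 10111110111
Gen 14 (rule 225): 01011111011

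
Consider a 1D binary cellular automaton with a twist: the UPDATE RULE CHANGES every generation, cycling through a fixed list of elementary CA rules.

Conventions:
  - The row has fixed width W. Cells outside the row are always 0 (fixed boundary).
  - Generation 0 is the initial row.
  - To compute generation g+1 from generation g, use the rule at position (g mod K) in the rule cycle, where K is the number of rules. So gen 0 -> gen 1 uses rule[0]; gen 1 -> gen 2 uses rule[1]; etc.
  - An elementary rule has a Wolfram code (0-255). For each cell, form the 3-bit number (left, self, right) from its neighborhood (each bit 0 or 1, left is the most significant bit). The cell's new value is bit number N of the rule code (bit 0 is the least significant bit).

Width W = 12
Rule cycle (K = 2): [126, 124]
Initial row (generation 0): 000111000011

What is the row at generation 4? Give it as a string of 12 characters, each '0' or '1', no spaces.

Gen 0: 000111000011
Gen 1 (rule 126): 001101100111
Gen 2 (rule 124): 001111110101
Gen 3 (rule 126): 011000011111
Gen 4 (rule 124): 011100010001

Answer: 011100010001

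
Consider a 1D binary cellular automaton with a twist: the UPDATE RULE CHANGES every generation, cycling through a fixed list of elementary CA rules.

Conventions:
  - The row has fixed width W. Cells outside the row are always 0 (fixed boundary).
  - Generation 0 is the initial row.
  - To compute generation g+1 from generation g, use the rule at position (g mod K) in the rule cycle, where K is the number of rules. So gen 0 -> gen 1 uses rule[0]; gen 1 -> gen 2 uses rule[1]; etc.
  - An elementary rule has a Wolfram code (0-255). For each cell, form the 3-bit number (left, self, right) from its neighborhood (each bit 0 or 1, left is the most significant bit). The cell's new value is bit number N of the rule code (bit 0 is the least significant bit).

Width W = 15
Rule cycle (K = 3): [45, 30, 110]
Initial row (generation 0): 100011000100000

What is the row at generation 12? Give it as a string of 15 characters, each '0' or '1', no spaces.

Gen 0: 100011000100000
Gen 1 (rule 45): 101010010101111
Gen 2 (rule 30): 101011110101000
Gen 3 (rule 110): 111110011111000
Gen 4 (rule 45): 100000010000011
Gen 5 (rule 30): 110000111000110
Gen 6 (rule 110): 110001101001110
Gen 7 (rule 45): 100101011001000
Gen 8 (rule 30): 111101010111100
Gen 9 (rule 110): 100111111100100
Gen 10 (rule 45): 100100000000101
Gen 11 (rule 30): 111110000001101
Gen 12 (rule 110): 100010000011111

Answer: 100010000011111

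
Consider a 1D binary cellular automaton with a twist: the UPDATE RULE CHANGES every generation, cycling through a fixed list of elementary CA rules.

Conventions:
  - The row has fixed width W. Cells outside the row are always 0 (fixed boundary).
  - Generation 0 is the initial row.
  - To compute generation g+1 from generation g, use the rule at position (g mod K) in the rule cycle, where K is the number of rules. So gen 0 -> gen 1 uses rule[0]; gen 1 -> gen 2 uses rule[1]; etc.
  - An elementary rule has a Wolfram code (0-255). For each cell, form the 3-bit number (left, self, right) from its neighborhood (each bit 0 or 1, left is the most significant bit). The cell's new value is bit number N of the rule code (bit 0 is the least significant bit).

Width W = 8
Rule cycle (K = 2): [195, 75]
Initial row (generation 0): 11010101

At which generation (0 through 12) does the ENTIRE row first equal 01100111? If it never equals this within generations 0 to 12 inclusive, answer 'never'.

Gen 0: 11010101
Gen 1 (rule 195): 01000000
Gen 2 (rule 75): 10011111
Gen 3 (rule 195): 00101111
Gen 4 (rule 75): 11001001
Gen 5 (rule 195): 01010010
Gen 6 (rule 75): 10000100
Gen 7 (rule 195): 00111001
Gen 8 (rule 75): 11101010
Gen 9 (rule 195): 01100000
Gen 10 (rule 75): 11101111
Gen 11 (rule 195): 01100111
Gen 12 (rule 75): 11101101

Answer: 11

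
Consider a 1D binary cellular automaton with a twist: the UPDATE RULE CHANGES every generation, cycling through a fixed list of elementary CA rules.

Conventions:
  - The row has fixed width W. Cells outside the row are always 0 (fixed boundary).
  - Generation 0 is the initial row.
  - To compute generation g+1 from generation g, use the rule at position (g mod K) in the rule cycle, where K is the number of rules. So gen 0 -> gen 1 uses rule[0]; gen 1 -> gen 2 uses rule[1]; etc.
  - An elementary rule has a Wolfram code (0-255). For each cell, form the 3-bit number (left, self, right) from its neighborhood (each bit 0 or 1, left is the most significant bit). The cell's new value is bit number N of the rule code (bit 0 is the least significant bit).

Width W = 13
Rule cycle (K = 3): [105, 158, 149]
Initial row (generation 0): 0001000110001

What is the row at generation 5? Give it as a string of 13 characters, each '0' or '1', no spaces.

Gen 0: 0001000110001
Gen 1 (rule 105): 1100010110100
Gen 2 (rule 158): 1010110100110
Gen 3 (rule 149): 1010000110001
Gen 4 (rule 105): 0100110110100
Gen 5 (rule 158): 1111100100110

Answer: 1111100100110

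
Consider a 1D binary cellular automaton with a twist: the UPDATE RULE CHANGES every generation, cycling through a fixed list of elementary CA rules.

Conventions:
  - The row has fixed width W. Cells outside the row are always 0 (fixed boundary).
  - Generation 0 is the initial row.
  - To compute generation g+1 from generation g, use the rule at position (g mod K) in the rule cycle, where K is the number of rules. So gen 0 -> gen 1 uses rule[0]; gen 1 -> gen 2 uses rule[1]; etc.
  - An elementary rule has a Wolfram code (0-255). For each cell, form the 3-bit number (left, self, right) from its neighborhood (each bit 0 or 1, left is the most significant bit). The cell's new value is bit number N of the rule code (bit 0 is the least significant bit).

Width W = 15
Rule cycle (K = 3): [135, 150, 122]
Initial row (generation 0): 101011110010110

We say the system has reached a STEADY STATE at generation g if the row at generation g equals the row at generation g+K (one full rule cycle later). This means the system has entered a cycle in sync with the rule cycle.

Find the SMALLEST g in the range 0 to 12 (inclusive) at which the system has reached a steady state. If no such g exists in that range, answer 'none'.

Gen 0: 101011110010110
Gen 1 (rule 135): 101001100110000
Gen 2 (rule 150): 101110011001000
Gen 3 (rule 122): 011011111110100
Gen 4 (rule 135): 100001111100101
Gen 5 (rule 150): 110010111011101
Gen 6 (rule 122): 111101101110110
Gen 7 (rule 135): 011000000100000
Gen 8 (rule 150): 100100001110000
Gen 9 (rule 122): 011010011011000
Gen 10 (rule 135): 100010100000011
Gen 11 (rule 150): 110110110000100
Gen 12 (rule 122): 111111111001010
Gen 13 (rule 135): 011111110011010
Gen 14 (rule 150): 101111101100011
Gen 15 (rule 122): 011000111110111

Answer: none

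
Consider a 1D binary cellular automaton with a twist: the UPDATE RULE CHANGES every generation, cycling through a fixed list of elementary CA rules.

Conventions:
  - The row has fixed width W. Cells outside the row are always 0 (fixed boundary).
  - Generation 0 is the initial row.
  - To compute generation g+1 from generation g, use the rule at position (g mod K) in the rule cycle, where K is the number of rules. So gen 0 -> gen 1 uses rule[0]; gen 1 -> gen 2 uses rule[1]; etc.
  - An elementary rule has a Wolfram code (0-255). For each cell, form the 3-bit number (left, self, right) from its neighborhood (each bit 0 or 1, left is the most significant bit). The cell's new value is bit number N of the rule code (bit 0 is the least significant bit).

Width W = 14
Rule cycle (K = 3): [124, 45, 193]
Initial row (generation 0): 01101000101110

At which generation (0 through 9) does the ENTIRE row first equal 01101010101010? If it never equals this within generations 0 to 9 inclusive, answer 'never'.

Answer: never

Derivation:
Gen 0: 01101000101110
Gen 1 (rule 124): 01111100111011
Gen 2 (rule 45): 01000000100110
Gen 3 (rule 193): 00011110000010
Gen 4 (rule 124): 00010011000011
Gen 5 (rule 45): 11010010011010
Gen 6 (rule 193): 01000000001000
Gen 7 (rule 124): 01100000001100
Gen 8 (rule 45): 01001111101001
Gen 9 (rule 193): 00000111100000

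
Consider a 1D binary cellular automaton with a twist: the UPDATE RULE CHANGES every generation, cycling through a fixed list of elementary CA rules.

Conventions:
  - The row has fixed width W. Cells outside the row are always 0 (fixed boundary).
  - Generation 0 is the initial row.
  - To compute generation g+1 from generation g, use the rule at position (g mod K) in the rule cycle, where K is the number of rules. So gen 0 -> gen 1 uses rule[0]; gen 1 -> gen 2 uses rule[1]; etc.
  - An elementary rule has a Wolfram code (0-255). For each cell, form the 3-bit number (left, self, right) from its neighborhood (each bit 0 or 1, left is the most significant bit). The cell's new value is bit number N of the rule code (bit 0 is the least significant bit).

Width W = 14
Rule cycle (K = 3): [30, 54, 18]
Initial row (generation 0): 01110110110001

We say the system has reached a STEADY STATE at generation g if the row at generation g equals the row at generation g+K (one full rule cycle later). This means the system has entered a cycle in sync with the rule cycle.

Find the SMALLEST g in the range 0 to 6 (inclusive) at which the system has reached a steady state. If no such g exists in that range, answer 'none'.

Answer: none

Derivation:
Gen 0: 01110110110001
Gen 1 (rule 30): 11000100101011
Gen 2 (rule 54): 00101111111100
Gen 3 (rule 18): 01000000000010
Gen 4 (rule 30): 11100000000111
Gen 5 (rule 54): 00010000001000
Gen 6 (rule 18): 00101000010100
Gen 7 (rule 30): 01101100110110
Gen 8 (rule 54): 10010011001001
Gen 9 (rule 18): 01101100110110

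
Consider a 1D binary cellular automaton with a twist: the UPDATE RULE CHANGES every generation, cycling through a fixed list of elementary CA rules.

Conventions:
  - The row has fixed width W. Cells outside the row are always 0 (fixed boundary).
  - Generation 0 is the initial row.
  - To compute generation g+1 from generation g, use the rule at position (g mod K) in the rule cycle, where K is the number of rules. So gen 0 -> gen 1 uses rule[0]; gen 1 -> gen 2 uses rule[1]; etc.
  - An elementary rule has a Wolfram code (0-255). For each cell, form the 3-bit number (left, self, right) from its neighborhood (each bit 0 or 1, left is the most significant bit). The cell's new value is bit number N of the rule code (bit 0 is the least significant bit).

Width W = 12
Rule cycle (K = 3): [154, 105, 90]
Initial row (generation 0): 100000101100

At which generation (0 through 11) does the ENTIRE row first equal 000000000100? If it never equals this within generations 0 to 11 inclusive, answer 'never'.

Answer: 8

Derivation:
Gen 0: 100000101100
Gen 1 (rule 154): 010001001010
Gen 2 (rule 105): 000100000100
Gen 3 (rule 90): 001010001010
Gen 4 (rule 154): 010001010001
Gen 5 (rule 105): 000100100100
Gen 6 (rule 90): 001011011010
Gen 7 (rule 154): 010010010001
Gen 8 (rule 105): 000000000100
Gen 9 (rule 90): 000000001010
Gen 10 (rule 154): 000000010001
Gen 11 (rule 105): 111111000100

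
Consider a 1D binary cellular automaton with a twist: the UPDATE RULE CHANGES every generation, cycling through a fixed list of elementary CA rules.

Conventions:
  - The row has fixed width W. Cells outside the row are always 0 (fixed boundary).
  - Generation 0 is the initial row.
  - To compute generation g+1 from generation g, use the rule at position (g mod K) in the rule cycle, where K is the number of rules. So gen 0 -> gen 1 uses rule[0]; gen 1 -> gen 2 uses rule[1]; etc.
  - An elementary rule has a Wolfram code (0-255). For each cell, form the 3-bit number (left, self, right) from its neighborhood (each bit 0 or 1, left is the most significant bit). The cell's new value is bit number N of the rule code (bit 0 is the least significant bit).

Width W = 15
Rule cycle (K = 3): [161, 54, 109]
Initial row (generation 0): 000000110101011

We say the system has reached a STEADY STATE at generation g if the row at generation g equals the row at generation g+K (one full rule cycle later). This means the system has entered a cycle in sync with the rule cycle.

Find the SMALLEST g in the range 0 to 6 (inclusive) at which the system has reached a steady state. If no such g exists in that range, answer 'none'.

Gen 0: 000000110101011
Gen 1 (rule 161): 111110001010100
Gen 2 (rule 54): 000001011111110
Gen 3 (rule 109): 111101110000010
Gen 4 (rule 161): 011010100111000
Gen 5 (rule 54): 100111111000100
Gen 6 (rule 109): 100100001010101
Gen 7 (rule 161): 000001100101010
Gen 8 (rule 54): 000010011111111
Gen 9 (rule 109): 111010010000001

Answer: none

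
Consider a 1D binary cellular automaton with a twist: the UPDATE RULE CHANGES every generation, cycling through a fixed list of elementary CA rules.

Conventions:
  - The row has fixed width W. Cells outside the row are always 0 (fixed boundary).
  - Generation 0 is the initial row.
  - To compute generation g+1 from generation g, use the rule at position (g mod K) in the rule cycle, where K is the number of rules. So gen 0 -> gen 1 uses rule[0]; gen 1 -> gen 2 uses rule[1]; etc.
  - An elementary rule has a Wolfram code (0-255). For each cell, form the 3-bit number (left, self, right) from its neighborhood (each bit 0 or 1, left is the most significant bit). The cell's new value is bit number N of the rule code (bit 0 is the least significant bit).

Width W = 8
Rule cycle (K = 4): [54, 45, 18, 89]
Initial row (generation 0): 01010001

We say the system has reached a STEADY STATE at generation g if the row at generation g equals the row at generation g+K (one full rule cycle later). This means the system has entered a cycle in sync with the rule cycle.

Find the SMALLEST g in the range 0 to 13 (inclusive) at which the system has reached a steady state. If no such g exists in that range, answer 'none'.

Gen 0: 01010001
Gen 1 (rule 54): 11111011
Gen 2 (rule 45): 10000110
Gen 3 (rule 18): 01001001
Gen 4 (rule 89): 00100100
Gen 5 (rule 54): 01111110
Gen 6 (rule 45): 01000000
Gen 7 (rule 18): 10100000
Gen 8 (rule 89): 00011111
Gen 9 (rule 54): 00100000
Gen 10 (rule 45): 10101111
Gen 11 (rule 18): 00000000
Gen 12 (rule 89): 11111111
Gen 13 (rule 54): 00000000
Gen 14 (rule 45): 11111111
Gen 15 (rule 18): 00000000
Gen 16 (rule 89): 11111111
Gen 17 (rule 54): 00000000

Answer: 11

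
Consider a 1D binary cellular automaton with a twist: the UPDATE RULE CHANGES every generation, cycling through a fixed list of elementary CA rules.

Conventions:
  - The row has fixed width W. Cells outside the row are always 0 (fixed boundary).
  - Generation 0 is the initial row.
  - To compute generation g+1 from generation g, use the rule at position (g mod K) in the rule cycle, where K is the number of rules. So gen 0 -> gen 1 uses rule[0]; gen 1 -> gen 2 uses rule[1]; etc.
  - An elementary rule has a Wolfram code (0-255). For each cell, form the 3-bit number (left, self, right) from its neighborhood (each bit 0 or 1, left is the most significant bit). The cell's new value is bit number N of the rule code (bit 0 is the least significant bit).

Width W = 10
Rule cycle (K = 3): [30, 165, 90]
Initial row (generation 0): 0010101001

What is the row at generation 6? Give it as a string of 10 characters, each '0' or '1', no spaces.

Answer: 0000110100

Derivation:
Gen 0: 0010101001
Gen 1 (rule 30): 0110101111
Gen 2 (rule 165): 0001110110
Gen 3 (rule 90): 0011010111
Gen 4 (rule 30): 0110010100
Gen 5 (rule 165): 0000011101
Gen 6 (rule 90): 0000110100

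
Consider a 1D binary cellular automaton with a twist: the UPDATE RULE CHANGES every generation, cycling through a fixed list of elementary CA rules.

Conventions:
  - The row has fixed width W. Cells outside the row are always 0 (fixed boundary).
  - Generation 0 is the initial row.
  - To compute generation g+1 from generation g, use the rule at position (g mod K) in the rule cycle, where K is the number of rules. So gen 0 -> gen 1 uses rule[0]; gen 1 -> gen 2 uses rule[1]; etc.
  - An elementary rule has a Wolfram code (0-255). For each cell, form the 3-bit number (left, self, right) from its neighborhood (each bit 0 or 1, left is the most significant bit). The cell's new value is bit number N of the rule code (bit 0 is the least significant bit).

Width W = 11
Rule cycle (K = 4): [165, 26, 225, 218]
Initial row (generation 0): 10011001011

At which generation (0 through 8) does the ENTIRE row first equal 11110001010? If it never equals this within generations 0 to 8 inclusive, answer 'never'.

Answer: never

Derivation:
Gen 0: 10011001011
Gen 1 (rule 165): 10000001100
Gen 2 (rule 26): 01000011010
Gen 3 (rule 225): 00011001100
Gen 4 (rule 218): 00111111110
Gen 5 (rule 165): 10011111100
Gen 6 (rule 26): 01110000010
Gen 7 (rule 225): 00110111000
Gen 8 (rule 218): 01110111100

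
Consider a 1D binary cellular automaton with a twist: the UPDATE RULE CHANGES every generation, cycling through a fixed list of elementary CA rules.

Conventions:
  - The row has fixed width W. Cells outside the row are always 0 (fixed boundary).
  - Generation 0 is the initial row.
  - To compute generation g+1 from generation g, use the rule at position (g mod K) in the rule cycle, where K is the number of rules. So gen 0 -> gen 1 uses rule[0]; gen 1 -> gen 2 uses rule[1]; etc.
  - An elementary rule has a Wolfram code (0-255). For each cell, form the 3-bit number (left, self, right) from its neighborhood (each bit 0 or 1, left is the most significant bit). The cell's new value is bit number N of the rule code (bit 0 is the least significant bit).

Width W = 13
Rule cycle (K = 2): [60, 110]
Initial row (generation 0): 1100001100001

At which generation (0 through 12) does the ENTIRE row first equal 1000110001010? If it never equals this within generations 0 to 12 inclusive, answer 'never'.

Gen 0: 1100001100001
Gen 1 (rule 60): 1010001010001
Gen 2 (rule 110): 1110011110011
Gen 3 (rule 60): 1001010001010
Gen 4 (rule 110): 1011110011110
Gen 5 (rule 60): 1110001010001
Gen 6 (rule 110): 1010011110011
Gen 7 (rule 60): 1111010001010
Gen 8 (rule 110): 1001110011110
Gen 9 (rule 60): 1101001010001
Gen 10 (rule 110): 1111011110011
Gen 11 (rule 60): 1000110001010
Gen 12 (rule 110): 1001110011110

Answer: 11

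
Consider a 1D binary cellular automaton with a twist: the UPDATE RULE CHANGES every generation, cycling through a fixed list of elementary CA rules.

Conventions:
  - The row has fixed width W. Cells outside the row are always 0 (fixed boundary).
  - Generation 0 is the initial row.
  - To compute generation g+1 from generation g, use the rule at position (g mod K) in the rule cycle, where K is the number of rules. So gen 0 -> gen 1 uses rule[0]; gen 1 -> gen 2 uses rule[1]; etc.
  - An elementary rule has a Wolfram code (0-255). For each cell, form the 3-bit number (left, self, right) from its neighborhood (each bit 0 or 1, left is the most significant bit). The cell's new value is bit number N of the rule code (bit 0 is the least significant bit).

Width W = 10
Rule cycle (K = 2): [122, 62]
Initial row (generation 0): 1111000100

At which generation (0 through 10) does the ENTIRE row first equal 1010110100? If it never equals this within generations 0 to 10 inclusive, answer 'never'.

Answer: never

Derivation:
Gen 0: 1111000100
Gen 1 (rule 122): 1001101010
Gen 2 (rule 62): 1111011111
Gen 3 (rule 122): 1001110001
Gen 4 (rule 62): 1111001011
Gen 5 (rule 122): 1001110111
Gen 6 (rule 62): 1111001100
Gen 7 (rule 122): 1001111110
Gen 8 (rule 62): 1111000001
Gen 9 (rule 122): 1001100010
Gen 10 (rule 62): 1111010111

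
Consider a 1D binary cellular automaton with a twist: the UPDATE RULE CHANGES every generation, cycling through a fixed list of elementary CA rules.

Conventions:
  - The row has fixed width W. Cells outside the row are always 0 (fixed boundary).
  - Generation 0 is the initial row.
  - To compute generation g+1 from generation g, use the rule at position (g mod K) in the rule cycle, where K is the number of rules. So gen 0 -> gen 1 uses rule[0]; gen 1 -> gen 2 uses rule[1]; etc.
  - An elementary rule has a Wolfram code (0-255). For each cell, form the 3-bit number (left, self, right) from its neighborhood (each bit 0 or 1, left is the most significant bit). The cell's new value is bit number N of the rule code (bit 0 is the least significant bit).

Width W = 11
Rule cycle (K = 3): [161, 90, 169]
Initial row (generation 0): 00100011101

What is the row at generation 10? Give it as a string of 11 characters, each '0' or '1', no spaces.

Gen 0: 00100011101
Gen 1 (rule 161): 10001001010
Gen 2 (rule 90): 01010110001
Gen 3 (rule 169): 00101100100
Gen 4 (rule 161): 10010000001
Gen 5 (rule 90): 01101000010
Gen 6 (rule 169): 01010011000
Gen 7 (rule 161): 00100000011
Gen 8 (rule 90): 01010000111
Gen 9 (rule 169): 00100110110
Gen 10 (rule 161): 10000001000

Answer: 10000001000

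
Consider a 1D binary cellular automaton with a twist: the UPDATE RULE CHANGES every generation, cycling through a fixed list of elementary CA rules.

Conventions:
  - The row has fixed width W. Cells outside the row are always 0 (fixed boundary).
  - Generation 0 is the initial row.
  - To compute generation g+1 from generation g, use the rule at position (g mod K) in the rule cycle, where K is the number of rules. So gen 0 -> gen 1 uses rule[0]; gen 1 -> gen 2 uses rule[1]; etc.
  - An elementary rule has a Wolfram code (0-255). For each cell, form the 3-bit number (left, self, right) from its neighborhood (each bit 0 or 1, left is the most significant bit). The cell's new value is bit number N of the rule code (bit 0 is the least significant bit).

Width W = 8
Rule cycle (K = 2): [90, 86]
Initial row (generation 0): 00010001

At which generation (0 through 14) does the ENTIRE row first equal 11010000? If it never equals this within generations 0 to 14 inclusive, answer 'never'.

Gen 0: 00010001
Gen 1 (rule 90): 00101010
Gen 2 (rule 86): 01101011
Gen 3 (rule 90): 11100011
Gen 4 (rule 86): 00110101
Gen 5 (rule 90): 01110000
Gen 6 (rule 86): 10011000
Gen 7 (rule 90): 01111100
Gen 8 (rule 86): 10000110
Gen 9 (rule 90): 01001111
Gen 10 (rule 86): 11110001
Gen 11 (rule 90): 10011010
Gen 12 (rule 86): 11101011
Gen 13 (rule 90): 10100011
Gen 14 (rule 86): 10110101

Answer: never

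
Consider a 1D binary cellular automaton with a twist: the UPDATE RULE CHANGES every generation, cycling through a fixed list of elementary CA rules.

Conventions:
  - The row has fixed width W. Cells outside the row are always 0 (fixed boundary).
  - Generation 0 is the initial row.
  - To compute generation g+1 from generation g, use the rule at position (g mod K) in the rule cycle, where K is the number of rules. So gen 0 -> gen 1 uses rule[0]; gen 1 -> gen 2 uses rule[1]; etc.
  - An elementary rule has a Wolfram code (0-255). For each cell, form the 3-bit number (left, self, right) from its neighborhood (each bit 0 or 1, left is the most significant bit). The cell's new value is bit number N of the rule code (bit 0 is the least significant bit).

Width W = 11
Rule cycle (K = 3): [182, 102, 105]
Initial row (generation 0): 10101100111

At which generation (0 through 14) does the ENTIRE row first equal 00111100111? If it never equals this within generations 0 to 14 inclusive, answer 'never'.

Gen 0: 10101100111
Gen 1 (rule 182): 11110011010
Gen 2 (rule 102): 00010101110
Gen 3 (rule 105): 11001011010
Gen 4 (rule 182): 00111100111
Gen 5 (rule 102): 01000101001
Gen 6 (rule 105): 00010010000
Gen 7 (rule 182): 00111111000
Gen 8 (rule 102): 01000001000
Gen 9 (rule 105): 00011100011
Gen 10 (rule 182): 00101010100
Gen 11 (rule 102): 01111111100
Gen 12 (rule 105): 01000000101
Gen 13 (rule 182): 11100001111
Gen 14 (rule 102): 00100010001

Answer: 4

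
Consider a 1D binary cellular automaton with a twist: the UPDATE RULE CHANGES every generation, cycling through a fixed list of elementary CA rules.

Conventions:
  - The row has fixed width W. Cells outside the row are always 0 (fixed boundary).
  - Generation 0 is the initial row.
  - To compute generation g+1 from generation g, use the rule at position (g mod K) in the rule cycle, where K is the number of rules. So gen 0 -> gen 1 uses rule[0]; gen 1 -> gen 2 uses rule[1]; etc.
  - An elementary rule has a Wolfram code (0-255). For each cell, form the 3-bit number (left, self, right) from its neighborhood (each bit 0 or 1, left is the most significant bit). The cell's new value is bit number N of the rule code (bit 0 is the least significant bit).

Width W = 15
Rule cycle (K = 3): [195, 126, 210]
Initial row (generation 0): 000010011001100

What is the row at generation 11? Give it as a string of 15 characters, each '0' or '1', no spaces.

Gen 0: 000010011001100
Gen 1 (rule 195): 111100101010101
Gen 2 (rule 126): 100111111111111
Gen 3 (rule 210): 011011111111111
Gen 4 (rule 195): 101001111111111
Gen 5 (rule 126): 111111000000001
Gen 6 (rule 210): 011111100000010
Gen 7 (rule 195): 101111101111100
Gen 8 (rule 126): 111000111000110
Gen 9 (rule 210): 011101011101011
Gen 10 (rule 195): 101100001100001
Gen 11 (rule 126): 111110011110011

Answer: 111110011110011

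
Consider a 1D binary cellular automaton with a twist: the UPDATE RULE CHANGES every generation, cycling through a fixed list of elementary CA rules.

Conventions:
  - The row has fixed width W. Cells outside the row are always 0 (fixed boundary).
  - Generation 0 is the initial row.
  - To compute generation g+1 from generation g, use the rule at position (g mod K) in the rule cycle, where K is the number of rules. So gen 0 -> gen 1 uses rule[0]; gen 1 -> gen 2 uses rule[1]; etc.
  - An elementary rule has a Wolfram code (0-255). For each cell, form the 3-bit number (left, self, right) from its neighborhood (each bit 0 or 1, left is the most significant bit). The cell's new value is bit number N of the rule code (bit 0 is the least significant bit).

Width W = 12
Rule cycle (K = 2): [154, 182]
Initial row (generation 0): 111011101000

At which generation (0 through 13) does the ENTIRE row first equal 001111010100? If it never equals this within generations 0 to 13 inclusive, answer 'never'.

Gen 0: 111011101000
Gen 1 (rule 154): 110011000100
Gen 2 (rule 182): 001100101110
Gen 3 (rule 154): 011011001101
Gen 4 (rule 182): 100100110011
Gen 5 (rule 154): 011011101110
Gen 6 (rule 182): 100101010101
Gen 7 (rule 154): 011000000000
Gen 8 (rule 182): 100100000000
Gen 9 (rule 154): 011010000000
Gen 10 (rule 182): 100111000000
Gen 11 (rule 154): 011110100000
Gen 12 (rule 182): 101101110000
Gen 13 (rule 154): 001001101000

Answer: never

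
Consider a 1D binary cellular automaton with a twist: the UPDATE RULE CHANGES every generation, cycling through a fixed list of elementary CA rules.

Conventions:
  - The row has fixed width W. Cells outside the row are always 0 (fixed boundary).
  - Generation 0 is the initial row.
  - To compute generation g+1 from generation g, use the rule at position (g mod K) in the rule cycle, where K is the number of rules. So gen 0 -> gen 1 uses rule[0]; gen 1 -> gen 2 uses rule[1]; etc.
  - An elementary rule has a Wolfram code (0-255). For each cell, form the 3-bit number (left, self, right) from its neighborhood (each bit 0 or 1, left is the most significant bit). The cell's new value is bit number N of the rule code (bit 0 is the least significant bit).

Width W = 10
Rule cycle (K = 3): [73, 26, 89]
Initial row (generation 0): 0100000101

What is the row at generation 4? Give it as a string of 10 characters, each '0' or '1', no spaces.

Gen 0: 0100000101
Gen 1 (rule 73): 0001110000
Gen 2 (rule 26): 0011001000
Gen 3 (rule 89): 1011100111
Gen 4 (rule 73): 0010100101

Answer: 0010100101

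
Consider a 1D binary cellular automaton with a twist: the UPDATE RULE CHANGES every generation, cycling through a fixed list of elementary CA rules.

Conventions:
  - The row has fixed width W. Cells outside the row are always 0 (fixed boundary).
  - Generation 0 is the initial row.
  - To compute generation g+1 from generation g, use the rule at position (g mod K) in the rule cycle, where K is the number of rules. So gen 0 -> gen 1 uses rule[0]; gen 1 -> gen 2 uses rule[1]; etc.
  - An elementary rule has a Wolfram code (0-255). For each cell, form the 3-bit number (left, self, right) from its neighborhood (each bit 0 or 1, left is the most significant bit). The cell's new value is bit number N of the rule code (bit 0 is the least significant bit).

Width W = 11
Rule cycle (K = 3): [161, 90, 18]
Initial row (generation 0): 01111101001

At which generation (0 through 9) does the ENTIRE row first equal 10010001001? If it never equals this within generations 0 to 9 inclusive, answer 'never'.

Answer: 9

Derivation:
Gen 0: 01111101001
Gen 1 (rule 161): 00111010000
Gen 2 (rule 90): 01101001000
Gen 3 (rule 18): 10000110100
Gen 4 (rule 161): 00110001001
Gen 5 (rule 90): 01111010110
Gen 6 (rule 18): 10000000001
Gen 7 (rule 161): 00111111100
Gen 8 (rule 90): 01100000110
Gen 9 (rule 18): 10010001001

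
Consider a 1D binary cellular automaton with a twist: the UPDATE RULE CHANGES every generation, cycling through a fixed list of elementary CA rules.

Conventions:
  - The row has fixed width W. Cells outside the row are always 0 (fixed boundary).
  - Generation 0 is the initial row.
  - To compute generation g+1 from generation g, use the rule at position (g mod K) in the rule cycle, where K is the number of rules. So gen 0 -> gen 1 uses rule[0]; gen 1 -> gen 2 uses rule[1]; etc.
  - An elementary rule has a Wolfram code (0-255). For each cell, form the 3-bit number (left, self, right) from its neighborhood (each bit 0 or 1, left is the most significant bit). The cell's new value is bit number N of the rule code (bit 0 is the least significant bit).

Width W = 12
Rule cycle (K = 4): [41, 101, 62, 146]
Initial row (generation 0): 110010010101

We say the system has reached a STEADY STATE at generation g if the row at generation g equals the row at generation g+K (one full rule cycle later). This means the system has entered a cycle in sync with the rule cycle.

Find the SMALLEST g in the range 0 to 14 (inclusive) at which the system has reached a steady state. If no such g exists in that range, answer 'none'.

Gen 0: 110010010101
Gen 1 (rule 41): 100000001010
Gen 2 (rule 101): 101111101110
Gen 3 (rule 62): 111000011001
Gen 4 (rule 146): 010100100110
Gen 5 (rule 41): 001000000100
Gen 6 (rule 101): 101011110101
Gen 7 (rule 62): 111110001111
Gen 8 (rule 146): 011101010110
Gen 9 (rule 41): 010010101100
Gen 10 (rule 101): 010011110101
Gen 11 (rule 62): 111110001111
Gen 12 (rule 146): 011101010110
Gen 13 (rule 41): 010010101100
Gen 14 (rule 101): 010011110101
Gen 15 (rule 62): 111110001111
Gen 16 (rule 146): 011101010110
Gen 17 (rule 41): 010010101100
Gen 18 (rule 101): 010011110101

Answer: 7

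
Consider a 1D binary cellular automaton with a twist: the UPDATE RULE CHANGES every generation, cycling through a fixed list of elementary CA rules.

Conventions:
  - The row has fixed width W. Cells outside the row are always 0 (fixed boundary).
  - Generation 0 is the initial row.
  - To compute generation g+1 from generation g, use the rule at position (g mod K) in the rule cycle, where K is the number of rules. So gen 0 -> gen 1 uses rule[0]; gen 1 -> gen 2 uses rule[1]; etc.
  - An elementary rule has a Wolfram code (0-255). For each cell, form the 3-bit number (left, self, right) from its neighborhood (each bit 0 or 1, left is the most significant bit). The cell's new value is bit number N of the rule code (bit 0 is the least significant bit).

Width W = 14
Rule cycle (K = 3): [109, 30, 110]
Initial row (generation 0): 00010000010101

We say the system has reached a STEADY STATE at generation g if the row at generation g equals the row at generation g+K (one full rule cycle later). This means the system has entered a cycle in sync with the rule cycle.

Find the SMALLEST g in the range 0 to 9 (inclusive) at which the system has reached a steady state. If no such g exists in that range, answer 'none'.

Gen 0: 00010000010101
Gen 1 (rule 109): 11010111011111
Gen 2 (rule 30): 10010100010000
Gen 3 (rule 110): 10111100110000
Gen 4 (rule 109): 11100100110111
Gen 5 (rule 30): 10011111100100
Gen 6 (rule 110): 10110000101100
Gen 7 (rule 109): 11110110111101
Gen 8 (rule 30): 10000100100001
Gen 9 (rule 110): 10001101100011
Gen 10 (rule 109): 10101111101011
Gen 11 (rule 30): 10101000001010
Gen 12 (rule 110): 11111000011110

Answer: none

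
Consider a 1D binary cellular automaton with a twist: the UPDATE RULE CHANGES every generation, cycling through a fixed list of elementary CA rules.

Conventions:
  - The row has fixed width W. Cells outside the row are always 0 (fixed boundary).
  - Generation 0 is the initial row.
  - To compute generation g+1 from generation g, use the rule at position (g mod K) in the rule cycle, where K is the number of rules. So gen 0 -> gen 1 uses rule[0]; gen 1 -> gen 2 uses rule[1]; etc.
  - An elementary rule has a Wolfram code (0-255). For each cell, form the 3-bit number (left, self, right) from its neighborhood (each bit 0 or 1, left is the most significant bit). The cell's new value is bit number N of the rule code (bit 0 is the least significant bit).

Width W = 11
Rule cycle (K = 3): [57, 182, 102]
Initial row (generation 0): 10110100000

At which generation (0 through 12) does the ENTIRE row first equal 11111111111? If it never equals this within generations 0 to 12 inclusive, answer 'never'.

Answer: 5

Derivation:
Gen 0: 10110100000
Gen 1 (rule 57): 01101011111
Gen 2 (rule 182): 10011101110
Gen 3 (rule 102): 10100110010
Gen 4 (rule 57): 01010101001
Gen 5 (rule 182): 11111111111
Gen 6 (rule 102): 00000000001
Gen 7 (rule 57): 11111111100
Gen 8 (rule 182): 01111111010
Gen 9 (rule 102): 10000001110
Gen 10 (rule 57): 01111101001
Gen 11 (rule 182): 10111011111
Gen 12 (rule 102): 11001100001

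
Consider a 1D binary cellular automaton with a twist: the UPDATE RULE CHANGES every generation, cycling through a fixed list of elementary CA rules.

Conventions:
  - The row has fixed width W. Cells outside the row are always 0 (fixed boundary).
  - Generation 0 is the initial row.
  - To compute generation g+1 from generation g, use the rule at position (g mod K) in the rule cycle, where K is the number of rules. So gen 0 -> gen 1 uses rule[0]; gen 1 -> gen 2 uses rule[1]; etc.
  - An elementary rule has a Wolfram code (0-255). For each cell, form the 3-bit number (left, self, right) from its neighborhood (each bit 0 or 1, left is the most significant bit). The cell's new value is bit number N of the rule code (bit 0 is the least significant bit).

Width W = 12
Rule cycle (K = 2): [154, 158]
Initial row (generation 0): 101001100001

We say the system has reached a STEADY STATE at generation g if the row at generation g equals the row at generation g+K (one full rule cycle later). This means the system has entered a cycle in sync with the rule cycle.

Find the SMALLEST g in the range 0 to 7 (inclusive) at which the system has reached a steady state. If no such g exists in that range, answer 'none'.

Answer: none

Derivation:
Gen 0: 101001100001
Gen 1 (rule 154): 000111010010
Gen 2 (rule 158): 001110011111
Gen 3 (rule 154): 011101111110
Gen 4 (rule 158): 111001111101
Gen 5 (rule 154): 110111111000
Gen 6 (rule 158): 100111110100
Gen 7 (rule 154): 011111100010
Gen 8 (rule 158): 111111010111
Gen 9 (rule 154): 111110000110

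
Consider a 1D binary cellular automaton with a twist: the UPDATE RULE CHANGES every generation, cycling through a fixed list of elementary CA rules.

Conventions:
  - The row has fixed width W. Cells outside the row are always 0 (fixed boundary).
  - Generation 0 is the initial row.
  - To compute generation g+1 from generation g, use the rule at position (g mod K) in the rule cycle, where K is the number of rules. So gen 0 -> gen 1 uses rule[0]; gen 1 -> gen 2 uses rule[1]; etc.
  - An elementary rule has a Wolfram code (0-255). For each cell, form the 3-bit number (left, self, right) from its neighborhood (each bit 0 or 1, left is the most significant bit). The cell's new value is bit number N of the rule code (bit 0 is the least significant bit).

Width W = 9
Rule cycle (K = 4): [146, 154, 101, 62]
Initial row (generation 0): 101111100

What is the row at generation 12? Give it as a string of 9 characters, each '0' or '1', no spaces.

Answer: 111101100

Derivation:
Gen 0: 101111100
Gen 1 (rule 146): 000111010
Gen 2 (rule 154): 001110001
Gen 3 (rule 101): 100010101
Gen 4 (rule 62): 110111111
Gen 5 (rule 146): 000011110
Gen 6 (rule 154): 000111101
Gen 7 (rule 101): 110000111
Gen 8 (rule 62): 101001100
Gen 9 (rule 146): 000110010
Gen 10 (rule 154): 001101101
Gen 11 (rule 101): 100110111
Gen 12 (rule 62): 111101100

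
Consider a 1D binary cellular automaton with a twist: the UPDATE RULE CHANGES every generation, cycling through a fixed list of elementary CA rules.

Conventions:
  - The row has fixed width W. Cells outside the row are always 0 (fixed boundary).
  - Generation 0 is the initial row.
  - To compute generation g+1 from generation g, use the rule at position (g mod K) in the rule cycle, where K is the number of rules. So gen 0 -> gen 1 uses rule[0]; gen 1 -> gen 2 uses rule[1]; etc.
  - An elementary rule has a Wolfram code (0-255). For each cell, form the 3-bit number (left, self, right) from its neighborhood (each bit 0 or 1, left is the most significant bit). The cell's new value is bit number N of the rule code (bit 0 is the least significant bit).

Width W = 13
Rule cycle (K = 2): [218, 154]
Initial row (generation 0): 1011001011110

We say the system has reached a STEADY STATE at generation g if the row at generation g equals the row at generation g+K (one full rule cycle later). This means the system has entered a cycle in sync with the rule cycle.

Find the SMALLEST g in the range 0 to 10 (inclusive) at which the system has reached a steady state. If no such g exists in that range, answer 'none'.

Answer: 5

Derivation:
Gen 0: 1011001011110
Gen 1 (rule 218): 0011110011111
Gen 2 (rule 154): 0111101111110
Gen 3 (rule 218): 1111101111111
Gen 4 (rule 154): 1111001111110
Gen 5 (rule 218): 1111111111111
Gen 6 (rule 154): 1111111111110
Gen 7 (rule 218): 1111111111111
Gen 8 (rule 154): 1111111111110
Gen 9 (rule 218): 1111111111111
Gen 10 (rule 154): 1111111111110
Gen 11 (rule 218): 1111111111111
Gen 12 (rule 154): 1111111111110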